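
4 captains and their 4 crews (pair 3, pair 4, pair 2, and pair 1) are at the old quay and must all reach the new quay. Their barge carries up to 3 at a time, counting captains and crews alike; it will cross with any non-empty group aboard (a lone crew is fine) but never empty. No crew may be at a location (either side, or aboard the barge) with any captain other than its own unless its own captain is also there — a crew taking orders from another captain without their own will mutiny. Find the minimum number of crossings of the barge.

9

Counting alone: each trip to the new quay takes at most 3 across and each return brings at least 1 back, so after t trips out (and t−1 returns) at most 3t − (t−1) of the 8 are across; that first reaches 8 at t = 4, so at least 7 crossings are needed.
The safety rule pushes this higher. Following every safe sequence of crossings, the most of the 8 that can be at the new quay as the barge arrives there on crossing 7 is 7 — never all 8.
So no plan with fewer than 9 crossings exists, and this one achieves 9:
1. captain 3 and crew 3 cross → the new quay.
2. captain 3 crosses ← the old quay.
3. captain 3, captain 4, and crew 4 cross → the new quay.
4. captain 3 and crew 3 cross ← the old quay.
5. captain 1, captain 2, and captain 3 cross → the new quay.
6. crew 4 crosses ← the old quay.
7. crew 3 and crew 4 cross → the new quay.
8. crew 3 crosses ← the old quay.
9. crew 1, crew 2, and crew 3 cross → the new quay.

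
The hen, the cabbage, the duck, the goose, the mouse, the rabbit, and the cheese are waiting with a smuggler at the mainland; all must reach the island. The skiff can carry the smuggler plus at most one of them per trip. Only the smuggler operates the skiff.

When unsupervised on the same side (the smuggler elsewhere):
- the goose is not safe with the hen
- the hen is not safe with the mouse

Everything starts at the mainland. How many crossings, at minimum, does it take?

15

Counting alone: the smuggler can take at most 1 across per trip to the island, so moving all 7 needs at least 7 loaded trips out, with a return between consecutive ones — at least 13 crossings.
The safety rule pushes this higher. Following every safe sequence of crossings, the most of the 7 that can be at the island as the skiff arrives there on crossing 13 is 6 — never all 7.
So no plan with fewer than 15 crossings exists, and this one achieves 15:
1. Smuggler goes to the island with the hen.
2. Smuggler goes back to the mainland alone.
3. Smuggler goes to the island with the cabbage.
4. Smuggler goes back to the mainland alone.
5. Smuggler goes to the island with the duck.
6. Smuggler goes back to the mainland alone.
7. Smuggler goes to the island with the goose.
8. Smuggler goes back to the mainland with the hen.
9. Smuggler goes to the island with the mouse.
10. Smuggler goes back to the mainland alone.
11. Smuggler goes to the island with the rabbit.
12. Smuggler goes back to the mainland alone.
13. Smuggler goes to the island with the cheese.
14. Smuggler goes back to the mainland alone.
15. Smuggler goes to the island with the hen.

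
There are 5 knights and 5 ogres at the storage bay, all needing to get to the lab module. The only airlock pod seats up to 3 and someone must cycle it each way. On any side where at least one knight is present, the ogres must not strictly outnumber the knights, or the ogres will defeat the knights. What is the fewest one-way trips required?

11

Counting alone: each trip to the lab module takes at most 3 across and each return brings at least 1 back, so after t trips out (and t−1 returns) at most 3t − (t−1) of the 10 are across; that first reaches 10 at t = 5, so at least 9 crossings are needed.
The safety rule pushes this higher. Following every safe sequence of crossings, the most of the 10 that can be at the lab module as the airlock pod arrives there on crossing 9 is 9 — never all 10.
So no plan with fewer than 11 crossings exists, and this one achieves 11:
1. 2 ogres → the lab module.  (the storage bay: 5K 3O; the lab module: 0K 2O)
2. 1 ogre ← the storage bay.  (the storage bay: 5K 4O; the lab module: 0K 1O)
3. 3 ogres → the lab module.  (the storage bay: 5K 1O; the lab module: 0K 4O)
4. 1 ogre ← the storage bay.  (the storage bay: 5K 2O; the lab module: 0K 3O)
5. 3 knights → the lab module.  (the storage bay: 2K 2O; the lab module: 3K 3O)
6. 1 knight and 1 ogre ← the storage bay.  (the storage bay: 3K 3O; the lab module: 2K 2O)
7. 3 knights → the lab module.  (the storage bay: 0K 3O; the lab module: 5K 2O)
8. 1 ogre ← the storage bay.  (the storage bay: 0K 4O; the lab module: 5K 1O)
9. 2 ogres → the lab module.  (the storage bay: 0K 2O; the lab module: 5K 3O)
10. 1 ogre ← the storage bay.  (the storage bay: 0K 3O; the lab module: 5K 2O)
11. 3 ogres → the lab module.  (the storage bay: 0K 0O; the lab module: 5K 5O)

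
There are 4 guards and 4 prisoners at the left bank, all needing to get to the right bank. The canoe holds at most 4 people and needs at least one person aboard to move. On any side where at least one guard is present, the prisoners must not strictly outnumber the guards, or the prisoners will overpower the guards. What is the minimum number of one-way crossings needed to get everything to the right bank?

5

Counting alone: each trip to the right bank takes at most 4 across and each return brings at least 1 back, so after t trips out (and t−1 returns) at most 4t − (t−1) of the 8 are across; that first reaches 8 at t = 3, so at least 5 crossings are needed.
The plan below uses exactly 5 crossings, so it is optimal:
1. 2 prisoners → the right bank.  (the left bank: 4G 2P; the right bank: 0G 2P)
2. 1 prisoner ← the left bank.  (the left bank: 4G 3P; the right bank: 0G 1P)
3. 4 guards → the right bank.  (the left bank: 0G 3P; the right bank: 4G 1P)
4. 1 prisoner ← the left bank.  (the left bank: 0G 4P; the right bank: 4G 0P)
5. 4 prisoners → the right bank.  (the left bank: 0G 0P; the right bank: 4G 4P)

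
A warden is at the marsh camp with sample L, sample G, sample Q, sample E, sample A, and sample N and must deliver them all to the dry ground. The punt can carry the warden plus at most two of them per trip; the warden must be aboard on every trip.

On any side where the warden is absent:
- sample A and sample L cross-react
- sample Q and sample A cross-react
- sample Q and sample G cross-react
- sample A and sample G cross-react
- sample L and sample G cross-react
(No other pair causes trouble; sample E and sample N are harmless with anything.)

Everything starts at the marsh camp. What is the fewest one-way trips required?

Counting alone: the warden can take at most 2 across per trip to the dry ground, so moving all 6 needs at least 3 loaded trips out, with a return between consecutive ones — at least 5 crossings.
The safety rule pushes this higher. Following every safe sequence of crossings, the most of the 6 that can be at the dry ground as the punt arrives there on crossings 5, 7 is 4, 5 respectively — never all 6.
So no plan with fewer than 9 crossings exists, and this one achieves 9:
1. Warden goes to the dry ground with sample A and sample G.
2. Warden goes back to the marsh camp with sample G.
3. Warden goes to the dry ground with sample L and sample Q.
4. Warden goes back to the marsh camp with sample A.
5. Warden goes to the dry ground with sample E and sample G.
6. Warden goes back to the marsh camp with sample G.
7. Warden goes to the dry ground with sample G and sample N.
8. Warden goes back to the marsh camp with sample G.
9. Warden goes to the dry ground with sample A and sample G.

9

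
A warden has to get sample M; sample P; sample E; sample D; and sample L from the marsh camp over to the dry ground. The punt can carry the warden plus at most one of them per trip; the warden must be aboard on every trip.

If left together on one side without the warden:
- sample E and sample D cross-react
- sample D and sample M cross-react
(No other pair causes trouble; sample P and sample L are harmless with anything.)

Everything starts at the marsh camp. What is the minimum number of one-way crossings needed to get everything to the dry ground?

11

Counting alone: the warden can take at most 1 across per trip to the dry ground, so moving all 5 needs at least 5 loaded trips out, with a return between consecutive ones — at least 9 crossings.
The safety rule pushes this higher. Following every safe sequence of crossings, the most of the 5 that can be at the dry ground as the punt arrives there on crossing 9 is 4 — never all 5.
So no plan with fewer than 11 crossings exists, and this one achieves 11:
1. Warden goes to the dry ground with sample D.  [the marsh camp: sample E, sample L, sample M, sample P | the dry ground: sample D]
2. Warden goes back to the marsh camp alone.  [the marsh camp: sample E, sample L, sample M, sample P | the dry ground: sample D]
3. Warden goes to the dry ground with sample M.  [the marsh camp: sample E, sample L, sample P | the dry ground: sample D, sample M]
4. Warden goes back to the marsh camp with sample D.  [the marsh camp: sample D, sample E, sample L, sample P | the dry ground: sample M]
5. Warden goes to the dry ground with sample E.  [the marsh camp: sample D, sample L, sample P | the dry ground: sample E, sample M]
6. Warden goes back to the marsh camp alone.  [the marsh camp: sample D, sample L, sample P | the dry ground: sample E, sample M]
7. Warden goes to the dry ground with sample P.  [the marsh camp: sample D, sample L | the dry ground: sample E, sample M, sample P]
8. Warden goes back to the marsh camp alone.  [the marsh camp: sample D, sample L | the dry ground: sample E, sample M, sample P]
9. Warden goes to the dry ground with sample L.  [the marsh camp: sample D | the dry ground: sample E, sample L, sample M, sample P]
10. Warden goes back to the marsh camp alone.  [the marsh camp: sample D | the dry ground: sample E, sample L, sample M, sample P]
11. Warden goes to the dry ground with sample D.  [the marsh camp: — | the dry ground: sample D, sample E, sample L, sample M, sample P]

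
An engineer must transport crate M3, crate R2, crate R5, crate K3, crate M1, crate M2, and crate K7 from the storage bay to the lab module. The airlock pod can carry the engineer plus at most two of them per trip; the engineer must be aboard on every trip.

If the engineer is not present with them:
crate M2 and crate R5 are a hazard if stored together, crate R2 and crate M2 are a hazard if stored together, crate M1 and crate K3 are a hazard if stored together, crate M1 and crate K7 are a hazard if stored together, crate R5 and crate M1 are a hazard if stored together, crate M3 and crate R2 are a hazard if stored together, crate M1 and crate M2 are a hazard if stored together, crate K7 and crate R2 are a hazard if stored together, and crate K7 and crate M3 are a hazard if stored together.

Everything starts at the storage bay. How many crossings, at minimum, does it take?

impossible

Whatever the first load, the items left behind include a forbidden pair without the engineer. No opening move is safe, so no plan exists.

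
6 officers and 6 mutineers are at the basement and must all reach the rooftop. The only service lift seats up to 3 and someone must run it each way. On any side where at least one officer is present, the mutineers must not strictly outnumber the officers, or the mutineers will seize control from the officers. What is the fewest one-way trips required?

impossible

Following every safe sequence of crossings from the start, the most of the 12 that can be at the rooftop as the service lift arrives there on crossings 1, 3, 5 is 3, 5, 6 respectively; the best ever achieved is 6 of 12.
From crossing 7 on, no configuration arises that was not already reachable earlier: only 17 distinct safe configurations (who is on which side, and where the service lift is) can ever be reached, none of them has everyone across, and every continuation just revisits them. They are: 0 officers + 0 mutineers across (service lift back at the start); 0 officers + 1 mutineer across (service lift there); 0 officers + 1 mutineer across (service lift back at the start); 0 officers + 2 mutineers across (service lift there); 0 officers + 2 mutineers across (service lift back at the start); 0 officers + 3 mutineers across (service lift there); 0 officers + 3 mutineers across (service lift back at the start); 0 officers + 4 mutineers across (service lift there); 0 officers + 4 mutineers across (service lift back at the start); 0 officers + 5 mutineers across (service lift there); 0 officers + 5 mutineers across (service lift back at the start); 0 officers + 6 mutineers across (service lift there); 1 officer + 1 mutineer across (service lift there); 1 officer + 1 mutineer across (service lift back at the start); 2 officers + 2 mutineers across (service lift there); 2 officers + 2 mutineers across (service lift back at the start); 3 officers + 3 mutineers across (service lift there). So no valid plan exists.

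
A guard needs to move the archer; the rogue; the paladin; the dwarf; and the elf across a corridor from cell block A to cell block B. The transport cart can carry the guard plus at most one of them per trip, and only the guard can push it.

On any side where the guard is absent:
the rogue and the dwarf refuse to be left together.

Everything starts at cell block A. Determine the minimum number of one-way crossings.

Counting alone: the guard can take at most 1 across per trip to cell block B, so moving all 5 needs at least 5 loaded trips out, with a return between consecutive ones — at least 9 crossings.
The plan below uses exactly 9 crossings, so it is optimal:
1. Guard goes to cell block B with the rogue.
2. Guard goes back to cell block A alone.
3. Guard goes to cell block B with the archer.
4. Guard goes back to cell block A alone.
5. Guard goes to cell block B with the paladin.
6. Guard goes back to cell block A alone.
7. Guard goes to cell block B with the elf.
8. Guard goes back to cell block A alone.
9. Guard goes to cell block B with the dwarf.

9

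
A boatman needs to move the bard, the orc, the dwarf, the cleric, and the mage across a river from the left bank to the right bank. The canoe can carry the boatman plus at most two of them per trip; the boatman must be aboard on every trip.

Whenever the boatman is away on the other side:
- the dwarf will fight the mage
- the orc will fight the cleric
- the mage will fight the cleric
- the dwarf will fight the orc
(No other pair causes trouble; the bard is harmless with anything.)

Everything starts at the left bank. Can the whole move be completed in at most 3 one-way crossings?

No

Counting alone: the boatman can take at most 2 across per trip to the right bank, so moving all 5 needs at least 3 loaded trips out, with a return between consecutive ones — at least 5 crossings.
Since 3 < 5, 3 crossings cannot be enough. (The shortest complete plan in fact takes 5:)
1. Boatman goes to the right bank with the mage and the orc.
2. Boatman goes back to the left bank alone.
3. Boatman goes to the right bank with the bard.
4. Boatman goes back to the left bank alone.
5. Boatman goes to the right bank with the cleric and the dwarf.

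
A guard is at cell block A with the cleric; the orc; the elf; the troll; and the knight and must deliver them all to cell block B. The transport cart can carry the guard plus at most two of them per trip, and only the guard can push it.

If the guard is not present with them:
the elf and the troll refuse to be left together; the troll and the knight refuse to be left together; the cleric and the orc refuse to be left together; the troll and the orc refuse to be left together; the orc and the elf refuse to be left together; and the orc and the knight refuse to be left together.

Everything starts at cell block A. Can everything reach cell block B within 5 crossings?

No

Counting alone: the guard can take at most 2 across per trip to cell block B, so moving all 5 needs at least 3 loaded trips out, with a return between consecutive ones — at least 5 crossings.
The safety rule pushes this higher. Following every safe sequence of crossings, the most of the 5 that can be at cell block B as the transport cart arrives there on crossing 5 is 4 — never all 5.
So the move cannot be finished within 5 crossings. (The shortest complete plan takes 7:)
1. Guard goes to cell block B with the orc and the troll.  [cell block A: the cleric, the elf, the knight | cell block B: the orc, the troll]
2. Guard goes back to cell block A with the orc.  [cell block A: the cleric, the elf, the knight, the orc | cell block B: the troll]
3. Guard goes to cell block B with the cleric and the orc.  [cell block A: the elf, the knight | cell block B: the cleric, the orc, the troll]
4. Guard goes back to cell block A with the orc.  [cell block A: the elf, the knight, the orc | cell block B: the cleric, the troll]
5. Guard goes to cell block B with the elf and the knight.  [cell block A: the orc | cell block B: the cleric, the elf, the knight, the troll]
6. Guard goes back to cell block A with the troll.  [cell block A: the orc, the troll | cell block B: the cleric, the elf, the knight]
7. Guard goes to cell block B with the orc and the troll.  [cell block A: — | cell block B: the cleric, the elf, the knight, the orc, the troll]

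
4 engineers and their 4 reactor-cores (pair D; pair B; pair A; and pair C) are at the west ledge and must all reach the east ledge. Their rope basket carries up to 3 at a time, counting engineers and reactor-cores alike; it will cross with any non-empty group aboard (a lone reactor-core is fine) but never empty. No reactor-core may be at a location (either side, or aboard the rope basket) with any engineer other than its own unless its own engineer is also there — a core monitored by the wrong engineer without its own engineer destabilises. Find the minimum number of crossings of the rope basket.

Counting alone: each trip to the east ledge takes at most 3 across and each return brings at least 1 back, so after t trips out (and t−1 returns) at most 3t − (t−1) of the 8 are across; that first reaches 8 at t = 4, so at least 7 crossings are needed.
The safety rule pushes this higher. Following every safe sequence of crossings, the most of the 8 that can be at the east ledge as the rope basket arrives there on crossing 7 is 7 — never all 8.
So no plan with fewer than 9 crossings exists, and this one achieves 9:
1. engineer D and reactor-core D cross → the east ledge.
2. engineer D crosses ← the west ledge.
3. engineer B, engineer D, and reactor-core B cross → the east ledge.
4. engineer D and reactor-core D cross ← the west ledge.
5. engineer A, engineer C, and engineer D cross → the east ledge.
6. reactor-core B crosses ← the west ledge.
7. reactor-core B and reactor-core D cross → the east ledge.
8. reactor-core D crosses ← the west ledge.
9. reactor-core A, reactor-core C, and reactor-core D cross → the east ledge.

9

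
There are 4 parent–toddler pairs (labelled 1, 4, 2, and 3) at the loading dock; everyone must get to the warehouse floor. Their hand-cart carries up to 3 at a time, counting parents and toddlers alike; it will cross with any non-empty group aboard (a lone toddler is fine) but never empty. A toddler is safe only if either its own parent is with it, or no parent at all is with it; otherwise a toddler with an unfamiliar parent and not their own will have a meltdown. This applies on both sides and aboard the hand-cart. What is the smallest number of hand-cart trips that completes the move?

Counting alone: each trip to the warehouse floor takes at most 3 across and each return brings at least 1 back, so after t trips out (and t−1 returns) at most 3t − (t−1) of the 8 are across; that first reaches 8 at t = 4, so at least 7 crossings are needed.
The safety rule pushes this higher. Following every safe sequence of crossings, the most of the 8 that can be at the warehouse floor as the hand-cart arrives there on crossing 7 is 7 — never all 8.
So no plan with fewer than 9 crossings exists, and this one achieves 9:
1. parent 1 and toddler 1 cross → the warehouse floor.
2. parent 1 crosses ← the loading dock.
3. parent 1, parent 4, and toddler 4 cross → the warehouse floor.
4. parent 1 and toddler 1 cross ← the loading dock.
5. parent 1, parent 2, and parent 3 cross → the warehouse floor.
6. toddler 4 crosses ← the loading dock.
7. toddler 1 and toddler 4 cross → the warehouse floor.
8. toddler 1 crosses ← the loading dock.
9. toddler 1, toddler 2, and toddler 3 cross → the warehouse floor.

9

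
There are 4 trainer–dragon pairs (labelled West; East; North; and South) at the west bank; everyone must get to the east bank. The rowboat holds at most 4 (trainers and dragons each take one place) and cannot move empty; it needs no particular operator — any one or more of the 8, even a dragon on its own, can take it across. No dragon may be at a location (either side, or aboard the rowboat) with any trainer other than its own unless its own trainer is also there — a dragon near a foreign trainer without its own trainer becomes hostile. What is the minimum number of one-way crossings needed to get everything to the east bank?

5

Counting alone: each trip to the east bank takes at most 4 across and each return brings at least 1 back, so after t trips out (and t−1 returns) at most 4t − (t−1) of the 8 are across; that first reaches 8 at t = 3, so at least 5 crossings are needed.
The plan below uses exactly 5 crossings, so it is optimal:
1. dragon West and trainer West cross → the east bank.
2. trainer West crosses ← the west bank.
3. trainer East, trainer North, trainer South, and trainer West cross → the east bank.
4. dragon West crosses ← the west bank.
5. dragon East, dragon North, dragon South, and dragon West cross → the east bank.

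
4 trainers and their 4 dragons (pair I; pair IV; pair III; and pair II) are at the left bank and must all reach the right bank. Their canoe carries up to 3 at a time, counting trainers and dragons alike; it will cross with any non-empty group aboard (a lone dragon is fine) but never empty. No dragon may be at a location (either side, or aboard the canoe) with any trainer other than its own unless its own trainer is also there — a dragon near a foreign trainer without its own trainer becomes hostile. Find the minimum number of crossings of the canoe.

9

Counting alone: each trip to the right bank takes at most 3 across and each return brings at least 1 back, so after t trips out (and t−1 returns) at most 3t − (t−1) of the 8 are across; that first reaches 8 at t = 4, so at least 7 crossings are needed.
The safety rule pushes this higher. Following every safe sequence of crossings, the most of the 8 that can be at the right bank as the canoe arrives there on crossing 7 is 7 — never all 8.
So no plan with fewer than 9 crossings exists, and this one achieves 9:
1. dragon I and trainer I cross → the right bank.
2. trainer I crosses ← the left bank.
3. dragon IV, trainer I, and trainer IV cross → the right bank.
4. dragon I and trainer I cross ← the left bank.
5. trainer I, trainer II, and trainer III cross → the right bank.
6. dragon IV crosses ← the left bank.
7. dragon I and dragon IV cross → the right bank.
8. dragon I crosses ← the left bank.
9. dragon I, dragon II, and dragon III cross → the right bank.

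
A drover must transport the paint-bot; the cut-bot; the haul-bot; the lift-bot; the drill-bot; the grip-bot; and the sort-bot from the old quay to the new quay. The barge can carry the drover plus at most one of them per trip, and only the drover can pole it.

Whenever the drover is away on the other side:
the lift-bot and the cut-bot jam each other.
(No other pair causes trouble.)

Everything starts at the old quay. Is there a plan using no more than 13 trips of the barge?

Yes

Yes — this plan uses 13 crossings (≤ 13):
1. Drover goes to the new quay with the cut-bot.  [the old quay: the drill-bot, the grip-bot, the haul-bot, the lift-bot, the paint-bot, the sort-bot | the new quay: the cut-bot]
2. Drover goes back to the old quay alone.  [the old quay: the drill-bot, the grip-bot, the haul-bot, the lift-bot, the paint-bot, the sort-bot | the new quay: the cut-bot]
3. Drover goes to the new quay with the paint-bot.  [the old quay: the drill-bot, the grip-bot, the haul-bot, the lift-bot, the sort-bot | the new quay: the cut-bot, the paint-bot]
4. Drover goes back to the old quay alone.  [the old quay: the drill-bot, the grip-bot, the haul-bot, the lift-bot, the sort-bot | the new quay: the cut-bot, the paint-bot]
5. Drover goes to the new quay with the haul-bot.  [the old quay: the drill-bot, the grip-bot, the lift-bot, the sort-bot | the new quay: the cut-bot, the haul-bot, the paint-bot]
6. Drover goes back to the old quay alone.  [the old quay: the drill-bot, the grip-bot, the lift-bot, the sort-bot | the new quay: the cut-bot, the haul-bot, the paint-bot]
7. Drover goes to the new quay with the drill-bot.  [the old quay: the grip-bot, the lift-bot, the sort-bot | the new quay: the cut-bot, the drill-bot, the haul-bot, the paint-bot]
8. Drover goes back to the old quay alone.  [the old quay: the grip-bot, the lift-bot, the sort-bot | the new quay: the cut-bot, the drill-bot, the haul-bot, the paint-bot]
9. Drover goes to the new quay with the grip-bot.  [the old quay: the lift-bot, the sort-bot | the new quay: the cut-bot, the drill-bot, the grip-bot, the haul-bot, the paint-bot]
10. Drover goes back to the old quay alone.  [the old quay: the lift-bot, the sort-bot | the new quay: the cut-bot, the drill-bot, the grip-bot, the haul-bot, the paint-bot]
11. Drover goes to the new quay with the sort-bot.  [the old quay: the lift-bot | the new quay: the cut-bot, the drill-bot, the grip-bot, the haul-bot, the paint-bot, the sort-bot]
12. Drover goes back to the old quay alone.  [the old quay: the lift-bot | the new quay: the cut-bot, the drill-bot, the grip-bot, the haul-bot, the paint-bot, the sort-bot]
13. Drover goes to the new quay with the lift-bot.  [the old quay: — | the new quay: the cut-bot, the drill-bot, the grip-bot, the haul-bot, the lift-bot, the paint-bot, the sort-bot]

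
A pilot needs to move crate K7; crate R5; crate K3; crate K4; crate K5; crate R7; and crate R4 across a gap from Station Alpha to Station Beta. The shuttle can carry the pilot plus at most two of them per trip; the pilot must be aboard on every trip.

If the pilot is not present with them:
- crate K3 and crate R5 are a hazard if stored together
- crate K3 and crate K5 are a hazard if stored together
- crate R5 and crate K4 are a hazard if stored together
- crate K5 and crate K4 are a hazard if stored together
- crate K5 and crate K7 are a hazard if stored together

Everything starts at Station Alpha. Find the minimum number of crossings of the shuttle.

9

Counting alone: the pilot can take at most 2 across per trip to Station Beta, so moving all 7 needs at least 4 loaded trips out, with a return between consecutive ones — at least 7 crossings.
The safety rule pushes this higher. Following every safe sequence of crossings, the most of the 7 that can be at Station Beta as the shuttle arrives there on crossing 7 is 6 — never all 7.
So no plan with fewer than 9 crossings exists, and this one achieves 9:
1. Pilot goes to Station Beta with crate K5 and crate R5.  [Station Alpha: crate K3, crate K4, crate K7, crate R4, crate R7 | Station Beta: crate K5, crate R5]
2. Pilot goes back to Station Alpha alone.  [Station Alpha: crate K3, crate K4, crate K7, crate R4, crate R7 | Station Beta: crate K5, crate R5]
3. Pilot goes to Station Beta with crate K7.  [Station Alpha: crate K3, crate K4, crate R4, crate R7 | Station Beta: crate K5, crate K7, crate R5]
4. Pilot goes back to Station Alpha with crate K5.  [Station Alpha: crate K3, crate K4, crate K5, crate R4, crate R7 | Station Beta: crate K7, crate R5]
5. Pilot goes to Station Beta with crate K3 and crate K4.  [Station Alpha: crate K5, crate R4, crate R7 | Station Beta: crate K3, crate K4, crate K7, crate R5]
6. Pilot goes back to Station Alpha with crate R5.  [Station Alpha: crate K5, crate R4, crate R5, crate R7 | Station Beta: crate K3, crate K4, crate K7]
7. Pilot goes to Station Beta with crate R4 and crate R7.  [Station Alpha: crate K5, crate R5 | Station Beta: crate K3, crate K4, crate K7, crate R4, crate R7]
8. Pilot goes back to Station Alpha alone.  [Station Alpha: crate K5, crate R5 | Station Beta: crate K3, crate K4, crate K7, crate R4, crate R7]
9. Pilot goes to Station Beta with crate K5 and crate R5.  [Station Alpha: — | Station Beta: crate K3, crate K4, crate K5, crate K7, crate R4, crate R5, crate R7]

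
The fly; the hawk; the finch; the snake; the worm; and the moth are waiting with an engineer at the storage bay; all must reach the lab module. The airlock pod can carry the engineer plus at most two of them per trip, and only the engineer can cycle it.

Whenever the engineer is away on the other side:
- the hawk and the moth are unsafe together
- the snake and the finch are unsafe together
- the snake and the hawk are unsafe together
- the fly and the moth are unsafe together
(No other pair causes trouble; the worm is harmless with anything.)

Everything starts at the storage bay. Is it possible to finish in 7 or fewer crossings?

Yes

Yes — this plan uses 7 crossings (≤ 7):
1. Engineer goes to the lab module with the moth and the snake.  [the storage bay: the finch, the fly, the hawk, the worm | the lab module: the moth, the snake]
2. Engineer goes back to the storage bay alone.  [the storage bay: the finch, the fly, the hawk, the worm | the lab module: the moth, the snake]
3. Engineer goes to the lab module with the fly and the hawk.  [the storage bay: the finch, the worm | the lab module: the fly, the hawk, the moth, the snake]
4. Engineer goes back to the storage bay with the moth and the snake.  [the storage bay: the finch, the moth, the snake, the worm | the lab module: the fly, the hawk]
5. Engineer goes to the lab module with the finch and the worm.  [the storage bay: the moth, the snake | the lab module: the finch, the fly, the hawk, the worm]
6. Engineer goes back to the storage bay alone.  [the storage bay: the moth, the snake | the lab module: the finch, the fly, the hawk, the worm]
7. Engineer goes to the lab module with the moth and the snake.  [the storage bay: — | the lab module: the finch, the fly, the hawk, the moth, the snake, the worm]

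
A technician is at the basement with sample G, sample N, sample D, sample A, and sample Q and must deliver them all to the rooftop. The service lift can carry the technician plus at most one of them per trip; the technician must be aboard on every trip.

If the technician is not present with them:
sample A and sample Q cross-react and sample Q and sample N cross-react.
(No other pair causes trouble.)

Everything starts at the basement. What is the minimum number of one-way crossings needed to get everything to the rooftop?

11

Counting alone: the technician can take at most 1 across per trip to the rooftop, so moving all 5 needs at least 5 loaded trips out, with a return between consecutive ones — at least 9 crossings.
The safety rule pushes this higher. Following every safe sequence of crossings, the most of the 5 that can be at the rooftop as the service lift arrives there on crossing 9 is 4 — never all 5.
So no plan with fewer than 11 crossings exists, and this one achieves 11:
1. Technician goes to the rooftop with sample Q.
2. Technician goes back to the basement alone.
3. Technician goes to the rooftop with sample G.
4. Technician goes back to the basement alone.
5. Technician goes to the rooftop with sample N.
6. Technician goes back to the basement with sample Q.
7. Technician goes to the rooftop with sample A.
8. Technician goes back to the basement alone.
9. Technician goes to the rooftop with sample D.
10. Technician goes back to the basement alone.
11. Technician goes to the rooftop with sample Q.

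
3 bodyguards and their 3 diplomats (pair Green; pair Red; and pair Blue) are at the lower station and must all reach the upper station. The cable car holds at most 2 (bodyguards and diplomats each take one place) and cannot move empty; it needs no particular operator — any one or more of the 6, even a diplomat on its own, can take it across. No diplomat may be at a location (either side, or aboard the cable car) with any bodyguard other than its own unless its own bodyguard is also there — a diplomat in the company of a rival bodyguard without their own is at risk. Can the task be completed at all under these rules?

1. bodyguard Green and diplomat Green cross → the upper station.
2. bodyguard Green crosses ← the lower station.
3. diplomat Blue and diplomat Red cross → the upper station.
4. diplomat Green crosses ← the lower station.
5. bodyguard Blue and bodyguard Red cross → the upper station.
6. bodyguard Red and diplomat Red cross ← the lower station.
7. bodyguard Green and bodyguard Red cross → the upper station.
8. diplomat Blue crosses ← the lower station.
9. diplomat Green and diplomat Red cross → the upper station.
10. bodyguard Blue crosses ← the lower station.
11. bodyguard Blue and diplomat Blue cross → the upper station.

Yes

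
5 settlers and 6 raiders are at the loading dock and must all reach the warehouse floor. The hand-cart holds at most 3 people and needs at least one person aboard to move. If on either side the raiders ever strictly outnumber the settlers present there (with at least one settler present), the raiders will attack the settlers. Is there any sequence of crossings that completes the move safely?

No

The raiders already outnumber the settlers at the loading dock before anyone moves, so the starting position itself is disallowed.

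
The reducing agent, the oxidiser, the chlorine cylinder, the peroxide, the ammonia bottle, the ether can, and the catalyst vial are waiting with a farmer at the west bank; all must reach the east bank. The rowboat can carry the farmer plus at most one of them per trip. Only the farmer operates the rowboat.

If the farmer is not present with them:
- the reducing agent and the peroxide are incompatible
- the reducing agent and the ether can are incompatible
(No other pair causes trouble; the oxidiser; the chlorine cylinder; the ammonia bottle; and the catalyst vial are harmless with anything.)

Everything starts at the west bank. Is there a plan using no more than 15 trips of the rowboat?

Yes

Yes — this plan uses 15 crossings (≤ 15):
1. Farmer goes to the east bank with the reducing agent.
2. Farmer goes back to the west bank alone.
3. Farmer goes to the east bank with the oxidiser.
4. Farmer goes back to the west bank alone.
5. Farmer goes to the east bank with the chlorine cylinder.
6. Farmer goes back to the west bank alone.
7. Farmer goes to the east bank with the peroxide.
8. Farmer goes back to the west bank with the reducing agent.
9. Farmer goes to the east bank with the ether can.
10. Farmer goes back to the west bank alone.
11. Farmer goes to the east bank with the ammonia bottle.
12. Farmer goes back to the west bank alone.
13. Farmer goes to the east bank with the catalyst vial.
14. Farmer goes back to the west bank alone.
15. Farmer goes to the east bank with the reducing agent.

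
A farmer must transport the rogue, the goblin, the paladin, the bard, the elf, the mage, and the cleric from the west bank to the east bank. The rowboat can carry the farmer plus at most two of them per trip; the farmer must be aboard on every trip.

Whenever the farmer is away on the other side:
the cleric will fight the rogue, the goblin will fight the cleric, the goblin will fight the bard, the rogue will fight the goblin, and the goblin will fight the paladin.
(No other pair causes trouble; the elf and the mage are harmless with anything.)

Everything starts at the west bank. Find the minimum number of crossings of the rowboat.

11

Counting alone: the farmer can take at most 2 across per trip to the east bank, so moving all 7 needs at least 4 loaded trips out, with a return between consecutive ones — at least 7 crossings.
The safety rule pushes this higher. Following every safe sequence of crossings, the most of the 7 that can be at the east bank as the rowboat arrives there on crossings 7, 9 is 5, 6 respectively — never all 7.
So no plan with fewer than 11 crossings exists, and this one achieves 11:
1. Farmer goes to the east bank with the goblin and the rogue.  [the west bank: the bard, the cleric, the elf, the mage, the paladin | the east bank: the goblin, the rogue]
2. Farmer goes back to the west bank with the rogue.  [the west bank: the bard, the cleric, the elf, the mage, the paladin, the rogue | the east bank: the goblin]
3. Farmer goes to the east bank with the paladin and the rogue.  [the west bank: the bard, the cleric, the elf, the mage | the east bank: the goblin, the paladin, the rogue]
4. Farmer goes back to the west bank with the goblin.  [the west bank: the bard, the cleric, the elf, the goblin, the mage | the east bank: the paladin, the rogue]
5. Farmer goes to the east bank with the bard and the goblin.  [the west bank: the cleric, the elf, the mage | the east bank: the bard, the goblin, the paladin, the rogue]
6. Farmer goes back to the west bank with the goblin.  [the west bank: the cleric, the elf, the goblin, the mage | the east bank: the bard, the paladin, the rogue]
7. Farmer goes to the east bank with the elf and the goblin.  [the west bank: the cleric, the mage | the east bank: the bard, the elf, the goblin, the paladin, the rogue]
8. Farmer goes back to the west bank with the goblin.  [the west bank: the cleric, the goblin, the mage | the east bank: the bard, the elf, the paladin, the rogue]
9. Farmer goes to the east bank with the goblin and the mage.  [the west bank: the cleric | the east bank: the bard, the elf, the goblin, the mage, the paladin, the rogue]
10. Farmer goes back to the west bank with the goblin.  [the west bank: the cleric, the goblin | the east bank: the bard, the elf, the mage, the paladin, the rogue]
11. Farmer goes to the east bank with the cleric and the goblin.  [the west bank: — | the east bank: the bard, the cleric, the elf, the goblin, the mage, the paladin, the rogue]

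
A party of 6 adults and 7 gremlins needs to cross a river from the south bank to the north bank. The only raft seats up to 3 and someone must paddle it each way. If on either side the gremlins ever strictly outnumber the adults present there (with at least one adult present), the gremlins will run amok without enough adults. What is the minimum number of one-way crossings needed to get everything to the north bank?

impossible

The gremlins already outnumber the adults at the south bank before anyone moves, so the starting position itself is disallowed.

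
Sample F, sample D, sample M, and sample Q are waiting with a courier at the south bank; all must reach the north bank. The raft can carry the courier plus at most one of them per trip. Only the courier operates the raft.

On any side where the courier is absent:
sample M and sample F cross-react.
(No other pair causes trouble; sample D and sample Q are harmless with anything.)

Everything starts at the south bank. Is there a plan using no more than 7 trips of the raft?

Yes

Yes — this plan uses 7 crossings (≤ 7):
1. Courier goes to the north bank with sample F.  [the south bank: sample D, sample M, sample Q | the north bank: sample F]
2. Courier goes back to the south bank alone.  [the south bank: sample D, sample M, sample Q | the north bank: sample F]
3. Courier goes to the north bank with sample D.  [the south bank: sample M, sample Q | the north bank: sample D, sample F]
4. Courier goes back to the south bank alone.  [the south bank: sample M, sample Q | the north bank: sample D, sample F]
5. Courier goes to the north bank with sample Q.  [the south bank: sample M | the north bank: sample D, sample F, sample Q]
6. Courier goes back to the south bank alone.  [the south bank: sample M | the north bank: sample D, sample F, sample Q]
7. Courier goes to the north bank with sample M.  [the south bank: — | the north bank: sample D, sample F, sample M, sample Q]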